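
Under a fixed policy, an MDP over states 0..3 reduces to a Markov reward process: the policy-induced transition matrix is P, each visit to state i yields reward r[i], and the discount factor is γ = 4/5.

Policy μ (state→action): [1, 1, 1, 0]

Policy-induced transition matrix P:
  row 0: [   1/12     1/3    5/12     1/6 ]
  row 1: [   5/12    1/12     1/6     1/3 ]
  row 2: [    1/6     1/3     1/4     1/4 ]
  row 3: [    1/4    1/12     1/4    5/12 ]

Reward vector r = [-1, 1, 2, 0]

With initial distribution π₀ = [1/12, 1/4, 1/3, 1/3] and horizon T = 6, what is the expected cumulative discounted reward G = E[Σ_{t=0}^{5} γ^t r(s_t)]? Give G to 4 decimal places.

t=0: π = [0.0833, 0.2500, 0.3333, 0.3333], E[r] = 0.8333, γ^t·E[r] = 0.833333, running G = 0.833333
t=1: π = [0.2500, 0.1875, 0.2431, 0.3194], E[r] = 0.4236, γ^t·E[r] = 0.338889, running G = 1.172222
t=2: π = [0.2193, 0.2066, 0.2760, 0.2980], E[r] = 0.5394, γ^t·E[r] = 0.345185, running G = 1.517407
t=3: π = [0.2249, 0.2072, 0.2693, 0.2986], E[r] = 0.5210, γ^t·E[r] = 0.266741, running G = 1.784148
t=4: π = [0.2246, 0.2069, 0.2702, 0.2983], E[r] = 0.5227, γ^t·E[r] = 0.214102, running G = 1.998250
t=5: π = [0.2245, 0.2070, 0.2702, 0.2982], E[r] = 0.5229, γ^t·E[r] = 0.171343, running G = 2.169593

G = 2.1696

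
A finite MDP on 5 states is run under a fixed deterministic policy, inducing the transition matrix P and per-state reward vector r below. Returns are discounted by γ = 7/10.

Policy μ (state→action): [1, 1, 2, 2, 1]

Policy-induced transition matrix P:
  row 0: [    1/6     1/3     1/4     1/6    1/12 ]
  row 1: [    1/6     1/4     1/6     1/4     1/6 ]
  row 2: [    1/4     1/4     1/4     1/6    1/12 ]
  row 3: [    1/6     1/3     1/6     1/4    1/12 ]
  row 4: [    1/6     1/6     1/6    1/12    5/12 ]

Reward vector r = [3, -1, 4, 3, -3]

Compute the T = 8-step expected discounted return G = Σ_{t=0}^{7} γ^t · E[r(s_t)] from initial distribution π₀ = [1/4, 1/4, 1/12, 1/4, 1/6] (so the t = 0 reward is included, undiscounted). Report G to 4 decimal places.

G = 3.5610

t=0: π = [0.2500, 0.2500, 0.0833, 0.2500, 0.1667], E[r] = 1.0833, γ^t·E[r] = 1.083333, running G = 1.083333
t=1: π = [0.1736, 0.2778, 0.1944, 0.1944, 0.1597], E[r] = 1.1250, γ^t·E[r] = 0.787500, running G = 1.870833
t=2: π = [0.1829, 0.2674, 0.1973, 0.1927, 0.1597], E[r] = 1.1696, γ^t·E[r] = 0.573084, running G = 2.443918
t=3: π = [0.1831, 0.2680, 0.1984, 0.1917, 0.1589], E[r] = 1.1733, γ^t·E[r] = 0.402433, running G = 2.846351
t=4: π = [0.1832, 0.2680, 0.1985, 0.1917, 0.1586], E[r] = 1.1748, γ^t·E[r] = 0.282062, running G = 3.128413
t=5: π = [0.1832, 0.2680, 0.1985, 0.1918, 0.1585], E[r] = 1.1751, γ^t·E[r] = 0.197505, running G = 3.325917
t=6: π = [0.1832, 0.2680, 0.1985, 0.1918, 0.1585], E[r] = 1.1752, γ^t·E[r] = 0.138266, running G = 3.464183
t=7: π = [0.1832, 0.2680, 0.1985, 0.1918, 0.1585], E[r] = 1.1753, γ^t·E[r] = 0.096789, running G = 3.560972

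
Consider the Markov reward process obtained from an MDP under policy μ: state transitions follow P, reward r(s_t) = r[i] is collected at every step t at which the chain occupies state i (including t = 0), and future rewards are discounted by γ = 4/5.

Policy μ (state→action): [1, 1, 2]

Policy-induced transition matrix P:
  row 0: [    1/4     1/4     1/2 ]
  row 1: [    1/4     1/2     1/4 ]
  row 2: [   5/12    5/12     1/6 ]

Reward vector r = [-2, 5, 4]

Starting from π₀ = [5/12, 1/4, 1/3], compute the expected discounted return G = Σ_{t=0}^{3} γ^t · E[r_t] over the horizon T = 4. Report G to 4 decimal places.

G = 6.7537

t=0: π = [0.4167, 0.2500, 0.3333], E[r] = 1.7500, γ^t·E[r] = 1.750000, running G = 1.750000
t=1: π = [0.3056, 0.3681, 0.3264], E[r] = 2.5347, γ^t·E[r] = 2.027778, running G = 3.777778
t=2: π = [0.3044, 0.3964, 0.2992], E[r] = 2.5700, γ^t·E[r] = 1.644815, running G = 5.422593
t=3: π = [0.2999, 0.3990, 0.3012], E[r] = 2.5998, γ^t·E[r] = 1.331086, running G = 6.753679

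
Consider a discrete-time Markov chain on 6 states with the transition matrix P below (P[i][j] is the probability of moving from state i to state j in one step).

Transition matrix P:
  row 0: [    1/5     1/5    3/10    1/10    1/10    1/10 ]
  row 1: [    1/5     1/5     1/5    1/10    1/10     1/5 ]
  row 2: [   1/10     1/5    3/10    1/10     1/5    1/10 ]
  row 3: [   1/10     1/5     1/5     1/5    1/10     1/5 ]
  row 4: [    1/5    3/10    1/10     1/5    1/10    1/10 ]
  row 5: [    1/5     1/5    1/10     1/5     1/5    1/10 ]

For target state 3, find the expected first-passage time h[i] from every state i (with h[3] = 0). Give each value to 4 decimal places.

h = [7.9604, 7.8823, 7.8816, 0.0000, 7.1723, 7.1013]

First-step conditioning: h[3] = 0; for i ≠ 3, h[i] = 1 + Σ_k P[i][k]·h[k].
  h[0] = 1 + 1/5·h[0] + 1/5·h[1] + 3/10·h[2] + 1/10·h[4] + 1/10·h[5]
  h[1] = 1 + 1/5·h[0] + 1/5·h[1] + 1/5·h[2] + 1/10·h[4] + 1/5·h[5]
  h[2] = 1 + 1/10·h[0] + 1/5·h[1] + 3/10·h[2] + 1/5·h[4] + 1/10·h[5]
  h[4] = 1 + 1/5·h[0] + 3/10·h[1] + 1/10·h[2] + 1/10·h[4] + 1/10·h[5]
  h[5] = 1 + 1/5·h[0] + 1/5·h[1] + 1/10·h[2] + 1/5·h[4] + 1/10·h[5]
Solving the 5×5 linear system over states ≠ 3 gives exactly h = [25505/3204, 25255/3204, 16835/2136, 0, 1915/267, 45505/6408] (h[3] = 0 is the target).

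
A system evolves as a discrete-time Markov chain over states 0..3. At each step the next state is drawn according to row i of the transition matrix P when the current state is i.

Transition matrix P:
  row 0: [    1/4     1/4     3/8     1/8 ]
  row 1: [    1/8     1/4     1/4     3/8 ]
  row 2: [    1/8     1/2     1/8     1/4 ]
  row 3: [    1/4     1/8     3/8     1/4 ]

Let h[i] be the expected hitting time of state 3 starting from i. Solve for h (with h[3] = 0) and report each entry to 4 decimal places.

h = [4.2051, 3.2308, 3.5897, 0.0000]

First-step conditioning: h[3] = 0; for i ≠ 3, h[i] = 1 + Σ_k P[i][k]·h[k].
  h[0] = 1 + 1/4·h[0] + 1/4·h[1] + 3/8·h[2]
  h[1] = 1 + 1/8·h[0] + 1/4·h[1] + 1/4·h[2]
  h[2] = 1 + 1/8·h[0] + 1/2·h[1] + 1/8·h[2]
Solving the 3×3 linear system over states ≠ 3 gives exactly h = [164/39, 42/13, 140/39, 0] (h[3] = 0 is the target).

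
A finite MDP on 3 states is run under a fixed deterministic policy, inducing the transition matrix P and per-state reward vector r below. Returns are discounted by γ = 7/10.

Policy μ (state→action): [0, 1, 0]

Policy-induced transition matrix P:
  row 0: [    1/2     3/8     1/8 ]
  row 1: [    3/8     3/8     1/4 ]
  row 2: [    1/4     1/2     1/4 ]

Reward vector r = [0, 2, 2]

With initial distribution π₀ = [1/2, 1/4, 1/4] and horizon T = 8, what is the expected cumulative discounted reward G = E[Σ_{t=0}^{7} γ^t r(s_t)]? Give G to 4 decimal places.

t=0: π = [0.5000, 0.2500, 0.2500], E[r] = 1.0000, γ^t·E[r] = 1.000000, running G = 1.000000
t=1: π = [0.4063, 0.4063, 0.1875], E[r] = 1.1875, γ^t·E[r] = 0.831250, running G = 1.831250
t=2: π = [0.4023, 0.3984, 0.1992], E[r] = 1.1953, γ^t·E[r] = 0.585703, running G = 2.416953
t=3: π = [0.4004, 0.3999, 0.1997], E[r] = 1.1992, γ^t·E[r] = 0.411332, running G = 2.828285
t=4: π = [0.4001, 0.4000, 0.2000], E[r] = 1.1998, γ^t·E[r] = 0.288079, running G = 3.116364
t=5: π = [0.4000, 0.4000, 0.2000], E[r] = 1.2000, γ^t·E[r] = 0.201678, running G = 3.318042
t=6: π = [0.4000, 0.4000, 0.2000], E[r] = 1.2000, γ^t·E[r] = 0.141178, running G = 3.459220
t=7: π = [0.4000, 0.4000, 0.2000], E[r] = 1.2000, γ^t·E[r] = 0.098825, running G = 3.558046

G = 3.5580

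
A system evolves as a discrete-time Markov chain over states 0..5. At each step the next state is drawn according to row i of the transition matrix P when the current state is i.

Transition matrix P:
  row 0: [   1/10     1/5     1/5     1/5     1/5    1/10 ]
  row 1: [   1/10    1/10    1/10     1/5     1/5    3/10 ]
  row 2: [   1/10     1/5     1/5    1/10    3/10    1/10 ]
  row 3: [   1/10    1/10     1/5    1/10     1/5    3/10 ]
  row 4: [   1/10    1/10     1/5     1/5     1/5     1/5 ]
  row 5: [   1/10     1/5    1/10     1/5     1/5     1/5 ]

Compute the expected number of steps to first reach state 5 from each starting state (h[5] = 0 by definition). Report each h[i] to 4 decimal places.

First-step conditioning: h[5] = 0; for i ≠ 5, h[i] = 1 + Σ_k P[i][k]·h[k].
  h[0] = 1 + 1/10·h[0] + 1/5·h[1] + 1/5·h[2] + 1/5·h[3] + 1/5·h[4]
  h[1] = 1 + 1/10·h[0] + 1/10·h[1] + 1/10·h[2] + 1/5·h[3] + 1/5·h[4]
  h[2] = 1 + 1/10·h[0] + 1/5·h[1] + 1/5·h[2] + 1/10·h[3] + 3/10·h[4]
  h[3] = 1 + 1/10·h[0] + 1/10·h[1] + 1/5·h[2] + 1/10·h[3] + 1/5·h[4]
  h[4] = 1 + 1/10·h[0] + 1/10·h[1] + 1/5·h[2] + 1/5·h[3] + 1/5·h[4]
Solving the 5×5 linear system over states ≠ 5 gives exactly h = [120990/22291, 98900/22291, 122000/22291, 101000/22291, 111100/22291, 0] (h[5] = 0 is the target).

h = [5.4278, 4.4368, 5.4731, 4.5310, 4.9841, 0.0000]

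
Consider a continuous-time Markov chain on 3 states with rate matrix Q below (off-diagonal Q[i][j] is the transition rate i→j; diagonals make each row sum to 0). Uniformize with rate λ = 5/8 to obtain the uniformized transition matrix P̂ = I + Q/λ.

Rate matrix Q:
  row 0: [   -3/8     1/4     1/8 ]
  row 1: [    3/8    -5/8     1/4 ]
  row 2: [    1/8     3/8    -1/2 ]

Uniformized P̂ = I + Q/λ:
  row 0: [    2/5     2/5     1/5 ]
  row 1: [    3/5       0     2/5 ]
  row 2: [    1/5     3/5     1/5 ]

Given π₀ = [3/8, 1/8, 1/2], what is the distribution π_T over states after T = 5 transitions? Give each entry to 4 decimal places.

π = [0.4079, 0.3302, 0.2620]

t=0: π = [0.3750, 0.1250, 0.5000]
t=1: π = [0.3250, 0.4500, 0.2250]
t=2: π = [0.4450, 0.2650, 0.2900]
t=3: π = [0.3950, 0.3520, 0.2530]
t=4: π = [0.4198, 0.3098, 0.2704]
t=5: π = [0.4079, 0.3302, 0.2620]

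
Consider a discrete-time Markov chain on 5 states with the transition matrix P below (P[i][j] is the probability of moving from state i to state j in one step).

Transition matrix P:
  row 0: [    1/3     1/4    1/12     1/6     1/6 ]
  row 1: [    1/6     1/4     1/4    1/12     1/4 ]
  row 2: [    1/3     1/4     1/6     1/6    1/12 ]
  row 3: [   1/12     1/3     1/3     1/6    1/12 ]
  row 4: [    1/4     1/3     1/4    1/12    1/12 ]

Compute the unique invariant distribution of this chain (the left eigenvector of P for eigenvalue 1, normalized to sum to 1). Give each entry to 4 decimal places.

π = [0.2425, 0.2734, 0.2036, 0.1315, 0.1491]

Balance equations π_j = Σ_i π_i·P[i][j]:
  π_0 = 1/3·π_0 + 1/6·π_1 + 1/3·π_2 + 1/12·π_3 + 1/4·π_4
  π_1 = 1/4·π_0 + 1/4·π_1 + 1/4·π_2 + 1/3·π_3 + 1/3·π_4
  π_2 = 1/12·π_0 + 1/4·π_1 + 1/6·π_2 + 1/3·π_3 + 1/4·π_4
  π_3 = 1/6·π_0 + 1/12·π_1 + 1/6·π_2 + 1/6·π_3 + 1/12·π_4
  normalize: π_0 + π_1 + π_2 + π_3 + π_4 = 1
Solving the linear system gives exactly π = [2515/10372, 5671/20744, 4223/20744, 2727/20744, 3093/20744].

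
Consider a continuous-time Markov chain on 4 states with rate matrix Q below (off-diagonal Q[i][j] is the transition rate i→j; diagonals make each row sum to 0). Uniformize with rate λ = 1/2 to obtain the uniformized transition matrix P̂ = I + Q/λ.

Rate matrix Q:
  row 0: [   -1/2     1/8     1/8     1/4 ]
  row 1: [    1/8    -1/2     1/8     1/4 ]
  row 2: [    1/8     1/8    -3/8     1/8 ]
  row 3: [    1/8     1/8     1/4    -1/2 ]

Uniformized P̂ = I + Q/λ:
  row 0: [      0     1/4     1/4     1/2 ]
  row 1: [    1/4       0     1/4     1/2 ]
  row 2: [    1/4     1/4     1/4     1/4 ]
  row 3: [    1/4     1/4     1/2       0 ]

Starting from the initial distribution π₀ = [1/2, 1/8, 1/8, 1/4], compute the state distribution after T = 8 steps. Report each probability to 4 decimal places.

π = [0.2000, 0.2000, 0.3200, 0.2800]

t=0: π = [0.5000, 0.1250, 0.1250, 0.2500]
t=1: π = [0.1250, 0.2188, 0.3125, 0.3438]
t=2: π = [0.2188, 0.1953, 0.3359, 0.2500]
t=3: π = [0.1953, 0.2012, 0.3125, 0.2910]
t=4: π = [0.2012, 0.1997, 0.3228, 0.2764]
t=5: π = [0.1997, 0.2001, 0.3191, 0.2811]
t=6: π = [0.2001, 0.2000, 0.3203, 0.2797]
t=7: π = [0.2000, 0.2000, 0.3199, 0.2801]
t=8: π = [0.2000, 0.2000, 0.3200, 0.2800]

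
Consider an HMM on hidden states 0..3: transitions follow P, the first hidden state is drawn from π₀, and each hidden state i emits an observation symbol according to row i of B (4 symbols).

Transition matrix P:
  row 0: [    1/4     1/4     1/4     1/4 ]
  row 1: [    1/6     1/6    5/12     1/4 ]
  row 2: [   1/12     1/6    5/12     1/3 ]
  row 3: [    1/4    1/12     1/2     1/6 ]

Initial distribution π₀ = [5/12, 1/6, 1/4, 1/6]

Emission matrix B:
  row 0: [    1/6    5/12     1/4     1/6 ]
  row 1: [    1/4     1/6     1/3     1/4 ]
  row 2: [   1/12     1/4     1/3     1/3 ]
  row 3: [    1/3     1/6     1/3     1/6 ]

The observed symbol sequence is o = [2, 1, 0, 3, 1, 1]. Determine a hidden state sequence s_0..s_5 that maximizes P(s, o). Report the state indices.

t=0: δ = [1.042e-01, 5.556e-02, 8.333e-02, 5.556e-02]  (obs o_0=2)
t=1: δ = [1.085e-02, 4.340e-03, 8.681e-03, 4.630e-03]  ψ = [0, 0, 2, 2]  (obs o_1=1)
t=2: δ = [4.521e-04, 6.782e-04, 3.014e-04, 9.645e-04]  ψ = [0, 0, 2, 2]  (obs o_2=0)
t=3: δ = [4.019e-05, 2.826e-05, 1.608e-04, 2.826e-05]  ψ = [3, 0, 3, 1]  (obs o_3=3)
t=4: δ = [5.582e-06, 4.465e-06, 1.674e-05, 8.931e-06]  ψ = [2, 2, 2, 2]  (obs o_4=1)
t=5: δ = [9.303e-07, 4.651e-07, 1.744e-06, 9.303e-07]  ψ = [3, 2, 2, 2]  (obs o_5=1)
backtrack: best end state = 2; path = [2, 2, 3, 2, 2, 2]

path = [2, 2, 3, 2, 2, 2]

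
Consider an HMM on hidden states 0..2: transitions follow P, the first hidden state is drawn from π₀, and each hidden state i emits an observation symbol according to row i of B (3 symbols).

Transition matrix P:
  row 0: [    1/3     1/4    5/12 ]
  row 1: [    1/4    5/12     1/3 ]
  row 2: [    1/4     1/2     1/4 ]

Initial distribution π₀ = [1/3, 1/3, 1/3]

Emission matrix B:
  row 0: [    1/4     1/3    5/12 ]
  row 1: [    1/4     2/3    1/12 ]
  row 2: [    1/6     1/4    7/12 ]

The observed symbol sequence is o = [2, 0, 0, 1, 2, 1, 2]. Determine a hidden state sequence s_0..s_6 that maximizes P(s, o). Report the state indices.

t=0: δ = [1.389e-01, 2.778e-02, 1.944e-01]  (obs o_0=2)
t=1: δ = [1.215e-02, 2.431e-02, 9.645e-03]  ψ = [2, 2, 0]  (obs o_1=0)
t=2: δ = [1.519e-03, 2.532e-03, 1.350e-03]  ψ = [1, 1, 1]  (obs o_2=0)
t=3: δ = [2.110e-04, 7.033e-04, 2.110e-04]  ψ = [1, 1, 1]  (obs o_3=1)
t=4: δ = [7.326e-05, 2.442e-05, 1.368e-04]  ψ = [1, 1, 1]  (obs o_4=2)
t=5: δ = [1.140e-05, 4.558e-05, 8.547e-06]  ψ = [2, 2, 2]  (obs o_5=1)
t=6: δ = [4.748e-06, 1.583e-06, 8.863e-06]  ψ = [1, 1, 1]  (obs o_6=2)
backtrack: best end state = 2; path = [2, 1, 1, 1, 2, 1, 2]

path = [2, 1, 1, 1, 2, 1, 2]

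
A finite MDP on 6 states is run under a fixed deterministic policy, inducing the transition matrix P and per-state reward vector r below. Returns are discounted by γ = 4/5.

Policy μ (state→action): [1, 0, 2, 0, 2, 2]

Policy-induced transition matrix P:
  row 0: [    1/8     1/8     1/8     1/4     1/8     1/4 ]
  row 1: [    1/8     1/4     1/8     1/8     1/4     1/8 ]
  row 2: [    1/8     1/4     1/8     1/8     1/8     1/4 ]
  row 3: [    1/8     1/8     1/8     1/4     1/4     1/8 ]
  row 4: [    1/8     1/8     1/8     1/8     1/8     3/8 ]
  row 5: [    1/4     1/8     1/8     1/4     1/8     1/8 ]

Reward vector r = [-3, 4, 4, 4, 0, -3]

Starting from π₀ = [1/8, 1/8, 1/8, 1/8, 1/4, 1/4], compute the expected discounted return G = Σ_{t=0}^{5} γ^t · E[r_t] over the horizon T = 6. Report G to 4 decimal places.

t=0: π = [0.1250, 0.1250, 0.1250, 0.1250, 0.2500, 0.2500], E[r] = 0.3750, γ^t·E[r] = 0.375000, running G = 0.375000
t=1: π = [0.1563, 0.1563, 0.1250, 0.1875, 0.1563, 0.2188], E[r] = 0.7500, γ^t·E[r] = 0.600000, running G = 0.975000
t=2: π = [0.1523, 0.1602, 0.1250, 0.1953, 0.1680, 0.1992], E[r] = 0.8672, γ^t·E[r] = 0.555000, running G = 1.530000
t=3: π = [0.1499, 0.1606, 0.1250, 0.1934, 0.1694, 0.2017], E[r] = 0.8613, γ^t·E[r] = 0.441000, running G = 1.971000
t=4: π = [0.1502, 0.1607, 0.1250, 0.1931, 0.1693, 0.2017], E[r] = 0.8595, γ^t·E[r] = 0.352050, running G = 2.323050
t=5: π = [0.1502, 0.1607, 0.1250, 0.1931, 0.1692, 0.2017], E[r] = 0.8596, γ^t·E[r] = 0.281670, running G = 2.604720

G = 2.6047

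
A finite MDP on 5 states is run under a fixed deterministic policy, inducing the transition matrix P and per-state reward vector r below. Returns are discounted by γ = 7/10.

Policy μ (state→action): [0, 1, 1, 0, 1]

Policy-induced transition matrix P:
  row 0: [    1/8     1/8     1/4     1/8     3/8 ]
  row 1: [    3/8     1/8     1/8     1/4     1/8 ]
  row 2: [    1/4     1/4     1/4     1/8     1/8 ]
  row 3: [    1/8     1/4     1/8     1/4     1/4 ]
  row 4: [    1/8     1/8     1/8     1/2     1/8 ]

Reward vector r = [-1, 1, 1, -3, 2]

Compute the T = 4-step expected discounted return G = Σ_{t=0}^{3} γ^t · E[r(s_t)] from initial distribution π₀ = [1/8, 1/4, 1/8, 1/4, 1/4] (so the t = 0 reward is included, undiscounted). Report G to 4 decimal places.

G = -0.3973

t=0: π = [0.1250, 0.2500, 0.1250, 0.2500, 0.2500], E[r] = 0.0000, γ^t·E[r] = 0.000000, running G = 0.000000
t=1: π = [0.2031, 0.1719, 0.1563, 0.2813, 0.1875], E[r] = -0.3438, γ^t·E[r] = -0.240625, running G = -0.240625
t=2: π = [0.1875, 0.1797, 0.1699, 0.2520, 0.2109], E[r] = -0.1719, γ^t·E[r] = -0.084219, running G = -0.324844
t=3: π = [0.1912, 0.1777, 0.1697, 0.2581, 0.2034], E[r] = -0.2112, γ^t·E[r] = -0.072435, running G = -0.397279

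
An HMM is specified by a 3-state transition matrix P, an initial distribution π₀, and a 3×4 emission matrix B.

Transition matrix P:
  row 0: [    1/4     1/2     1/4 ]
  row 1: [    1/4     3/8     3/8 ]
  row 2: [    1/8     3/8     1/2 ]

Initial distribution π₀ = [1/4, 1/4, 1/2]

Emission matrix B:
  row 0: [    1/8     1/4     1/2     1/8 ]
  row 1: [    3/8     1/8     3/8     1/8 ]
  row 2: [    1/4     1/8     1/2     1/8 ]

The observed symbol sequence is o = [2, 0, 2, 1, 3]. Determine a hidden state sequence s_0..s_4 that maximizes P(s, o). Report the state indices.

path = [2, 2, 2, 2, 2]

t=0: δ = [1.250e-01, 9.375e-02, 2.500e-01]  (obs o_0=2)
t=1: δ = [3.906e-03, 3.516e-02, 3.125e-02]  ψ = [0, 2, 2]  (obs o_1=0)
t=2: δ = [4.395e-03, 4.944e-03, 7.812e-03]  ψ = [1, 1, 2]  (obs o_2=2)
t=3: δ = [3.090e-04, 3.662e-04, 4.883e-04]  ψ = [1, 2, 2]  (obs o_3=1)
t=4: δ = [1.144e-05, 2.289e-05, 3.052e-05]  ψ = [1, 2, 2]  (obs o_4=3)
backtrack: best end state = 2; path = [2, 2, 2, 2, 2]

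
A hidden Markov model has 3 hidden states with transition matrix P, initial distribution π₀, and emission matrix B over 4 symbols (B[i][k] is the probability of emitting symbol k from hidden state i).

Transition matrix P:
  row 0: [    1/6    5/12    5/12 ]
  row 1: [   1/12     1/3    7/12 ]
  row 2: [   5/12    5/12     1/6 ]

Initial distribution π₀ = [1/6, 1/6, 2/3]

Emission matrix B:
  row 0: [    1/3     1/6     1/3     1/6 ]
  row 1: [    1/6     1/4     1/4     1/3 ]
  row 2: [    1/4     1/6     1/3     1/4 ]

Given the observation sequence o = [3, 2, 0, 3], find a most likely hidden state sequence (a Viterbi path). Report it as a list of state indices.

path = [2, 1, 2, 1]

t=0: δ = [2.778e-02, 5.556e-02, 1.667e-01]  (obs o_0=3)
t=1: δ = [2.315e-02, 1.736e-02, 1.080e-02]  ψ = [2, 2, 1]  (obs o_1=2)
t=2: δ = [1.500e-03, 1.608e-03, 2.532e-03]  ψ = [2, 0, 1]  (obs o_2=0)
t=3: δ = [1.758e-04, 3.516e-04, 2.344e-04]  ψ = [2, 2, 1]  (obs o_3=3)
backtrack: best end state = 1; path = [2, 1, 2, 1]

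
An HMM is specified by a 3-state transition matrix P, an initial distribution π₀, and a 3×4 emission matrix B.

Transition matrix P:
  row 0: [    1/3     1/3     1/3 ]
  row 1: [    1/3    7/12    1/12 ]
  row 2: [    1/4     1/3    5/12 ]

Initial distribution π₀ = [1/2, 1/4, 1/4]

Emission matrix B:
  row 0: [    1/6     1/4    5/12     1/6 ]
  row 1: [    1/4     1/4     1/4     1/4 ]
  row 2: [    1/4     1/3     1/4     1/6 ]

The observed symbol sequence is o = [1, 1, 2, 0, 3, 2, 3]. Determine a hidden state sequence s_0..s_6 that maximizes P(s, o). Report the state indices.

path = [0, 1, 1, 1, 1, 1, 1]

t=0: δ = [1.250e-01, 6.250e-02, 8.333e-02]  (obs o_0=1)
t=1: δ = [1.042e-02, 1.042e-02, 1.389e-02]  ψ = [0, 0, 0]  (obs o_1=1)
t=2: δ = [1.447e-03, 1.519e-03, 1.447e-03]  ψ = [0, 1, 2]  (obs o_2=2)
t=3: δ = [8.439e-05, 2.215e-04, 1.507e-04]  ψ = [1, 1, 2]  (obs o_3=0)
t=4: δ = [1.231e-05, 3.231e-05, 1.047e-05]  ψ = [1, 1, 2]  (obs o_4=3)
t=5: δ = [4.487e-06, 4.711e-06, 1.090e-06]  ψ = [1, 1, 2]  (obs o_5=2)
t=6: δ = [2.617e-07, 6.871e-07, 2.493e-07]  ψ = [1, 1, 0]  (obs o_6=3)
backtrack: best end state = 1; path = [0, 1, 1, 1, 1, 1, 1]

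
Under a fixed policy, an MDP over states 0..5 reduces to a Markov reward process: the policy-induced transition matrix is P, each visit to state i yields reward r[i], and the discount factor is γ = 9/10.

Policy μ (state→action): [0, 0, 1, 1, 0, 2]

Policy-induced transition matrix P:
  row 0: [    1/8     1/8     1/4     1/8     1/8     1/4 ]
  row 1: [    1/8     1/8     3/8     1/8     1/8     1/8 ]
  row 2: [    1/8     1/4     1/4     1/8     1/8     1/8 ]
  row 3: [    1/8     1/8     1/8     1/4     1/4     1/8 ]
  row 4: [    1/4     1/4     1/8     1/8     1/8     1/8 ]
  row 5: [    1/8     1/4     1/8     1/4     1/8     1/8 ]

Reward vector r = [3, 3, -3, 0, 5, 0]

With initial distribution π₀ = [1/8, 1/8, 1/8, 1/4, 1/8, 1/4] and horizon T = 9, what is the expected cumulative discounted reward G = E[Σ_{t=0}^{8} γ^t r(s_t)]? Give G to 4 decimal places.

t=0: π = [0.1250, 0.1250, 0.1250, 0.2500, 0.1250, 0.2500], E[r] = 1.0000, γ^t·E[r] = 1.000000, running G = 1.000000
t=1: π = [0.1406, 0.1875, 0.1875, 0.1875, 0.1563, 0.1406], E[r] = 1.2031, γ^t·E[r] = 1.082813, running G = 2.082813
t=2: π = [0.1445, 0.1855, 0.2129, 0.1660, 0.1484, 0.1426], E[r] = 1.0938, γ^t·E[r] = 0.885938, running G = 2.968750
t=3: π = [0.1436, 0.1880, 0.2161, 0.1636, 0.1458, 0.1431], E[r] = 1.0752, γ^t·E[r] = 0.783817, running G = 3.752567
t=4: π = [0.1432, 0.1881, 0.2169, 0.1633, 0.1454, 0.1429], E[r] = 1.0704, γ^t·E[r] = 0.702272, running G = 4.454839
t=5: π = [0.1432, 0.1882, 0.2170, 0.1633, 0.1454, 0.1429], E[r] = 1.0700, γ^t·E[r] = 0.631813, running G = 5.086652
t=6: π = [0.1432, 0.1882, 0.2171, 0.1633, 0.1454, 0.1429], E[r] = 1.0699, γ^t·E[r] = 0.568581, running G = 5.655233
t=7: π = [0.1432, 0.1882, 0.2171, 0.1633, 0.1454, 0.1429], E[r] = 1.0699, γ^t·E[r] = 0.511716, running G = 6.166949
t=8: π = [0.1432, 0.1882, 0.2171, 0.1633, 0.1454, 0.1429], E[r] = 1.0699, γ^t·E[r] = 0.460543, running G = 6.627492

G = 6.6275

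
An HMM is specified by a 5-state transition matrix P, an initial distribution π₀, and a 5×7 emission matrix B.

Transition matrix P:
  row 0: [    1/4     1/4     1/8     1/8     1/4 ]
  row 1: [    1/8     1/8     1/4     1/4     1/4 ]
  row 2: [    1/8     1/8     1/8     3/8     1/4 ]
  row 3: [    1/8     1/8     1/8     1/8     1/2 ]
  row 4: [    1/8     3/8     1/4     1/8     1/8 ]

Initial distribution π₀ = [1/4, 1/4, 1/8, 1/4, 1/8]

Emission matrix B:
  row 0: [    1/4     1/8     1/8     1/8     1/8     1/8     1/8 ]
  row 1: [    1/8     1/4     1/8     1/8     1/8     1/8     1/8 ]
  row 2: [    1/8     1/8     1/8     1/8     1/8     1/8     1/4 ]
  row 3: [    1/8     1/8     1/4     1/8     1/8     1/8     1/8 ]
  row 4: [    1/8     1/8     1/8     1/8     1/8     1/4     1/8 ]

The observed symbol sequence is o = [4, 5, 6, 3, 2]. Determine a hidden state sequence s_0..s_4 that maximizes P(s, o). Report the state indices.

t=0: δ = [3.125e-02, 3.125e-02, 1.562e-02, 3.125e-02, 1.562e-02]  (obs o_0=4)
t=1: δ = [9.766e-04, 9.766e-04, 9.766e-04, 9.766e-04, 3.906e-03]  ψ = [0, 0, 1, 1, 3]  (obs o_1=5)
t=2: δ = [6.104e-05, 1.831e-04, 2.441e-04, 6.104e-05, 6.104e-05]  ψ = [4, 4, 4, 4, 3]  (obs o_2=6)
t=3: δ = [3.815e-06, 3.815e-06, 5.722e-06, 1.144e-05, 7.629e-06]  ψ = [2, 2, 1, 2, 2]  (obs o_3=3)
t=4: δ = [1.788e-07, 3.576e-07, 2.384e-07, 5.364e-07, 7.153e-07]  ψ = [3, 4, 4, 2, 3]  (obs o_4=2)
backtrack: best end state = 4; path = [3, 4, 2, 3, 4]

path = [3, 4, 2, 3, 4]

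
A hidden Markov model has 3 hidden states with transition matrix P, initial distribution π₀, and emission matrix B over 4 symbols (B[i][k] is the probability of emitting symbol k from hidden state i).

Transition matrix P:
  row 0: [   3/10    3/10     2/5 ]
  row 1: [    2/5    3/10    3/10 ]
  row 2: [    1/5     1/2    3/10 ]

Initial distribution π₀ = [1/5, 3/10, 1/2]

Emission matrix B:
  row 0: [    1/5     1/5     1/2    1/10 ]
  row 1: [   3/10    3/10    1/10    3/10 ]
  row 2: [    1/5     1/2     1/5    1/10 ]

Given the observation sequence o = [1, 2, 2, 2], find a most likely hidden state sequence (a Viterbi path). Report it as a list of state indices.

t=0: δ = [4.000e-02, 9.000e-02, 2.500e-01]  (obs o_0=1)
t=1: δ = [2.500e-02, 1.250e-02, 1.500e-02]  ψ = [2, 2, 2]  (obs o_1=2)
t=2: δ = [3.750e-03, 7.500e-04, 2.000e-03]  ψ = [0, 0, 0]  (obs o_2=2)
t=3: δ = [5.625e-04, 1.125e-04, 3.000e-04]  ψ = [0, 0, 0]  (obs o_3=2)
backtrack: best end state = 0; path = [2, 0, 0, 0]

path = [2, 0, 0, 0]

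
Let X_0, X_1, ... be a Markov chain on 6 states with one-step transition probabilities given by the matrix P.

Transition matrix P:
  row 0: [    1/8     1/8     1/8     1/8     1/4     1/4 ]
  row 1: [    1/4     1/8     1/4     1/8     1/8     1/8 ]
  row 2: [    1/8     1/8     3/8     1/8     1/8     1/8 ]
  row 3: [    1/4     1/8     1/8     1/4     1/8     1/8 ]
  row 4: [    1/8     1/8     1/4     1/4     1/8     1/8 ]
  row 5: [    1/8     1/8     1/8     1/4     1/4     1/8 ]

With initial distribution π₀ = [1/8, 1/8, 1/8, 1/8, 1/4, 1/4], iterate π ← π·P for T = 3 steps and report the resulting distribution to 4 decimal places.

t=0: π = [0.1250, 0.1250, 0.1250, 0.1250, 0.2500, 0.2500]
t=1: π = [0.1563, 0.1250, 0.2031, 0.2031, 0.1719, 0.1406]
t=2: π = [0.1660, 0.1250, 0.2129, 0.1895, 0.1621, 0.1445]
t=3: π = [0.1643, 0.1250, 0.2141, 0.1870, 0.1638, 0.1458]

π = [0.1643, 0.1250, 0.2141, 0.1870, 0.1638, 0.1458]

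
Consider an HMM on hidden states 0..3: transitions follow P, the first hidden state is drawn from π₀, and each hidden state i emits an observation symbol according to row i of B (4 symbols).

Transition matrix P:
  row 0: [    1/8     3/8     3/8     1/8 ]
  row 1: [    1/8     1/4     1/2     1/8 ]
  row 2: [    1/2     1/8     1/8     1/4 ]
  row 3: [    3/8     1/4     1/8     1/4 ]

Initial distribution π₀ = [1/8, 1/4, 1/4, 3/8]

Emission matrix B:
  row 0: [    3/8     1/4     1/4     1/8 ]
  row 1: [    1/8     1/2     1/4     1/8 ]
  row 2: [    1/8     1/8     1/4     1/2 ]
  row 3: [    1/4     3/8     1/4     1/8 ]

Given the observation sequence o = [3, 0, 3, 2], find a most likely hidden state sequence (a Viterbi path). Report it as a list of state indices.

t=0: δ = [1.562e-02, 3.125e-02, 1.250e-01, 4.688e-02]  (obs o_0=3)
t=1: δ = [2.344e-02, 1.953e-03, 1.953e-03, 7.812e-03]  ψ = [2, 2, 1, 2]  (obs o_1=0)
t=2: δ = [3.662e-04, 1.099e-03, 4.395e-03, 3.662e-04]  ψ = [0, 0, 0, 0]  (obs o_2=3)
t=3: δ = [5.493e-04, 1.373e-04, 1.373e-04, 2.747e-04]  ψ = [2, 2, 1, 2]  (obs o_3=2)
backtrack: best end state = 0; path = [2, 0, 2, 0]

path = [2, 0, 2, 0]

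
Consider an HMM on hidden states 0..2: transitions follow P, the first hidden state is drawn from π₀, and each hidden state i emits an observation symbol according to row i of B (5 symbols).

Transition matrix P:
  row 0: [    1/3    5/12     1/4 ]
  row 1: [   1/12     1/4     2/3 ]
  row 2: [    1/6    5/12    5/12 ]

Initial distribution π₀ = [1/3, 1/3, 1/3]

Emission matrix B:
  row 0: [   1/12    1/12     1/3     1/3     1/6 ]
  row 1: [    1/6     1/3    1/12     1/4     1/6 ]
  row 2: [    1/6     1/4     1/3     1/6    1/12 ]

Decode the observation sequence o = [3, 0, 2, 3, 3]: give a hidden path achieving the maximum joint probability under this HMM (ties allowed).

t=0: δ = [1.111e-01, 8.333e-02, 5.556e-02]  (obs o_0=3)
t=1: δ = [3.086e-03, 7.716e-03, 9.259e-03]  ψ = [0, 0, 1]  (obs o_1=0)
t=2: δ = [5.144e-04, 3.215e-04, 1.715e-03]  ψ = [2, 2, 1]  (obs o_2=2)
t=3: δ = [9.526e-05, 1.786e-04, 1.191e-04]  ψ = [2, 2, 2]  (obs o_3=3)
t=4: δ = [1.058e-05, 1.240e-05, 1.985e-05]  ψ = [0, 2, 1]  (obs o_4=3)
backtrack: best end state = 2; path = [0, 1, 2, 1, 2]

path = [0, 1, 2, 1, 2]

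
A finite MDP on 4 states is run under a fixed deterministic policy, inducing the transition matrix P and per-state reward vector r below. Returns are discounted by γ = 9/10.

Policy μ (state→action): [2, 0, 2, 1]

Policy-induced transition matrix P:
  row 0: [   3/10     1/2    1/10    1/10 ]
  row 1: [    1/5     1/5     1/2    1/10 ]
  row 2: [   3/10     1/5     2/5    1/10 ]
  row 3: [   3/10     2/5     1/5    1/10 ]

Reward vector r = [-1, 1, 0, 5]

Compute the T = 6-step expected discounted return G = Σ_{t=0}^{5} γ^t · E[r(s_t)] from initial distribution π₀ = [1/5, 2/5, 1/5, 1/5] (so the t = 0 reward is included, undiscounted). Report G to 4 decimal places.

G = 3.1627

t=0: π = [0.2000, 0.4000, 0.2000, 0.2000], E[r] = 1.2000, γ^t·E[r] = 1.200000, running G = 1.200000
t=1: π = [0.2600, 0.3000, 0.3400, 0.1000], E[r] = 0.5400, γ^t·E[r] = 0.486000, running G = 1.686000
t=2: π = [0.2700, 0.2980, 0.3320, 0.1000], E[r] = 0.5280, γ^t·E[r] = 0.427680, running G = 2.113680
t=3: π = [0.2702, 0.3010, 0.3288, 0.1000], E[r] = 0.5308, γ^t·E[r] = 0.386953, running G = 2.500633
t=4: π = [0.2699, 0.3011, 0.3290, 0.1000], E[r] = 0.5312, γ^t·E[r] = 0.348494, running G = 2.849127
t=5: π = [0.2699, 0.3010, 0.3291, 0.1000], E[r] = 0.5311, γ^t·E[r] = 0.313595, running G = 3.162722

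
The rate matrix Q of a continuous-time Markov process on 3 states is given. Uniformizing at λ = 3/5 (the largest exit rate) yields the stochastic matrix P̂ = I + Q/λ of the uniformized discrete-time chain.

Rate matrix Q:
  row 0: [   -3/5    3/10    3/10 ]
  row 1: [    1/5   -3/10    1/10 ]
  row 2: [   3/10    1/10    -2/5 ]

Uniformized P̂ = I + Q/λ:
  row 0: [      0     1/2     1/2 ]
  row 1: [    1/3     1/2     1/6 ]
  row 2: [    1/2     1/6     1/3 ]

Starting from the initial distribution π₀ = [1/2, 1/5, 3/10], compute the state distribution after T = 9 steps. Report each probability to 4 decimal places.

π = [0.2894, 0.3948, 0.3158]

t=0: π = [0.5000, 0.2000, 0.3000]
t=1: π = [0.2167, 0.4000, 0.3833]
t=2: π = [0.3250, 0.3722, 0.3028]
t=3: π = [0.2755, 0.3991, 0.3255]
t=4: π = [0.2958, 0.3915, 0.3127]
t=5: π = [0.2869, 0.3958, 0.3174]
t=6: π = [0.2906, 0.3942, 0.3152]
t=7: π = [0.2890, 0.3949, 0.3161]
t=8: π = [0.2897, 0.3946, 0.3157]
t=9: π = [0.2894, 0.3948, 0.3158]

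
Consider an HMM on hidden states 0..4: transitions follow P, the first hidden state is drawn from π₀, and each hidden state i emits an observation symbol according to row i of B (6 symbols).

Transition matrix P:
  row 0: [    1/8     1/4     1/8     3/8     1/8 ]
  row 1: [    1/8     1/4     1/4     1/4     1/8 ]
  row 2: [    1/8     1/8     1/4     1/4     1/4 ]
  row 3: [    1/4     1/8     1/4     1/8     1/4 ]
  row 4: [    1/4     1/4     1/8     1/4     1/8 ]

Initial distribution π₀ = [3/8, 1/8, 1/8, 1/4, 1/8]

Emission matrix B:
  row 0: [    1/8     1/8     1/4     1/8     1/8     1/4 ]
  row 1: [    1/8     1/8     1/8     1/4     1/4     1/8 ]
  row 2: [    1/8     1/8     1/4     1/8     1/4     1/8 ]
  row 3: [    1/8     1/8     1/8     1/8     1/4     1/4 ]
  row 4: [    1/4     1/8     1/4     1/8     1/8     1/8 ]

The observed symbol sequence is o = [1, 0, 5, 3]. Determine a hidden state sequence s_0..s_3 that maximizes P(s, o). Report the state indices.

t=0: δ = [4.688e-02, 1.562e-02, 1.562e-02, 3.125e-02, 1.562e-02]  (obs o_0=1)
t=1: δ = [9.766e-04, 1.465e-03, 9.766e-04, 2.197e-03, 1.953e-03]  ψ = [3, 0, 3, 0, 3]  (obs o_1=0)
t=2: δ = [1.373e-04, 6.104e-05, 6.866e-05, 1.221e-04, 6.866e-05]  ψ = [3, 4, 3, 4, 3]  (obs o_2=5)
t=3: δ = [3.815e-06, 8.583e-06, 3.815e-06, 6.437e-06, 3.815e-06]  ψ = [3, 0, 3, 0, 3]  (obs o_3=3)
backtrack: best end state = 1; path = [0, 3, 0, 1]

path = [0, 3, 0, 1]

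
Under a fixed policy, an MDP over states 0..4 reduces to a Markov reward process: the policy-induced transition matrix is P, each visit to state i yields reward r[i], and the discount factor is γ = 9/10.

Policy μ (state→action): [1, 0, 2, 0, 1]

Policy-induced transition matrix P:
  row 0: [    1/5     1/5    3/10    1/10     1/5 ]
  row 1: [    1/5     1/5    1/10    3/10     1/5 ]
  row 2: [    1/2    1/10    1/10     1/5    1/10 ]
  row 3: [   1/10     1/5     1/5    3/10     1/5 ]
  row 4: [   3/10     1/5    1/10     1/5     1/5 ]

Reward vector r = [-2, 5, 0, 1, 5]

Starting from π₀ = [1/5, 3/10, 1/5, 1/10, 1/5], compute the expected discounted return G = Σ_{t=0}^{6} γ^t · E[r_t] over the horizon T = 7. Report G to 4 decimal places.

t=0: π = [0.2000, 0.3000, 0.2000, 0.1000, 0.2000], E[r] = 2.2000, γ^t·E[r] = 2.200000, running G = 2.200000
t=1: π = [0.2700, 0.1800, 0.1500, 0.2200, 0.1800], E[r] = 1.4800, γ^t·E[r] = 1.332000, running G = 3.532000
t=2: π = [0.2410, 0.1850, 0.1760, 0.2130, 0.1850], E[r] = 1.5810, γ^t·E[r] = 1.280610, running G = 4.812610
t=3: π = [0.2500, 0.1824, 0.1695, 0.2157, 0.1824], E[r] = 1.5397, γ^t·E[r] = 1.122441, running G = 5.935051
t=4: π = [0.2475, 0.1831, 0.1716, 0.2148, 0.1831], E[r] = 1.5503, γ^t·E[r] = 1.017132, running G = 6.952183
t=5: π = [0.2483, 0.1828, 0.1710, 0.2150, 0.1828], E[r] = 1.5469, γ^t·E[r] = 0.913414, running G = 7.865597
t=6: π = [0.2481, 0.1829, 0.1712, 0.2150, 0.1829], E[r] = 1.5478, γ^t·E[r] = 0.822575, running G = 8.688172

G = 8.6882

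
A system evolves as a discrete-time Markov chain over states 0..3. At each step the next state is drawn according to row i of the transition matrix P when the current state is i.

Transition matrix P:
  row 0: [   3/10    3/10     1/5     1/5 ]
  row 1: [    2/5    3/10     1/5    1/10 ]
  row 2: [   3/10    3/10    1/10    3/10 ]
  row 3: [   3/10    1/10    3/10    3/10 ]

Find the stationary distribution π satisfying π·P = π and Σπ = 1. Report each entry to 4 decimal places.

π = [0.3257, 0.2568, 0.2015, 0.2161]

Balance equations π_j = Σ_i π_i·P[i][j]:
  π_0 = 3/10·π_0 + 2/5·π_1 + 3/10·π_2 + 3/10·π_3
  π_1 = 3/10·π_0 + 3/10·π_1 + 3/10·π_2 + 1/10·π_3
  π_2 = 1/5·π_0 + 1/5·π_1 + 1/10·π_2 + 3/10·π_3
  normalize: π_0 + π_1 + π_2 + π_3 = 1
Solving the linear system gives exactly π = [156/479, 123/479, 193/958, 207/958].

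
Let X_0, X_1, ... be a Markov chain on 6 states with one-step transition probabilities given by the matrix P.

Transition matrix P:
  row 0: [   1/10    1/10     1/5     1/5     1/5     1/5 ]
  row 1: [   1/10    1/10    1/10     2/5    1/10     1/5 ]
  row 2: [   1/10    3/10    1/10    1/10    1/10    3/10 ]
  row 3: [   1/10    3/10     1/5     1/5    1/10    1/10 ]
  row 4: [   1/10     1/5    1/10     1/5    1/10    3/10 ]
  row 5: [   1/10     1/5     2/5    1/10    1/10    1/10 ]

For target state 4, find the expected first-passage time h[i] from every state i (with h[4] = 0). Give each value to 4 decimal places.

First-step conditioning: h[4] = 0; for i ≠ 4, h[i] = 1 + Σ_k P[i][k]·h[k].
  h[0] = 1 + 1/10·h[0] + 1/10·h[1] + 1/5·h[2] + 1/5·h[3] + 1/5·h[5]
  h[1] = 1 + 1/10·h[0] + 1/10·h[1] + 1/10·h[2] + 2/5·h[3] + 1/5·h[5]
  h[2] = 1 + 1/10·h[0] + 3/10·h[1] + 1/10·h[2] + 1/10·h[3] + 3/10·h[5]
  h[3] = 1 + 1/10·h[0] + 3/10·h[1] + 1/5·h[2] + 1/5·h[3] + 1/10·h[5]
  h[5] = 1 + 1/10·h[0] + 1/5·h[1] + 2/5·h[2] + 1/10·h[3] + 1/10·h[5]
Solving the 5×5 linear system over states ≠ 4 gives exactly h = [90/11, 100/11, 100/11, 100/11, 0, 100/11] (h[4] = 0 is the target).

h = [8.1818, 9.0909, 9.0909, 9.0909, 0.0000, 9.0909]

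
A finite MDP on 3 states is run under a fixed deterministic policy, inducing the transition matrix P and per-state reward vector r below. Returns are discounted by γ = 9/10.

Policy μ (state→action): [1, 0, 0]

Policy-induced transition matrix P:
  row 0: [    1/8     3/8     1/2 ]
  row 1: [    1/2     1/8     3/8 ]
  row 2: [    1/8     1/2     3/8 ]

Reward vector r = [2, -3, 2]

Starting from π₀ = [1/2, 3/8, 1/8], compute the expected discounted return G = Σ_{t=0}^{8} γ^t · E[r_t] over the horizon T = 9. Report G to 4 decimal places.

G = 1.7938

t=0: π = [0.5000, 0.3750, 0.1250], E[r] = 0.1250, γ^t·E[r] = 0.125000, running G = 0.125000
t=1: π = [0.2656, 0.2969, 0.4375], E[r] = 0.5156, γ^t·E[r] = 0.464063, running G = 0.589063
t=2: π = [0.2363, 0.3555, 0.4082], E[r] = 0.2227, γ^t·E[r] = 0.180352, running G = 0.769414
t=3: π = [0.2583, 0.3372, 0.4045], E[r] = 0.3142, γ^t·E[r] = 0.229058, running G = 0.998472
t=4: π = [0.2514, 0.3413, 0.4073], E[r] = 0.2936, γ^t·E[r] = 0.192637, running G = 1.191110
t=5: π = [0.2530, 0.3406, 0.4064], E[r] = 0.2970, γ^t·E[r] = 0.175401, running G = 1.366511
t=6: π = [0.2527, 0.3407, 0.4066], E[r] = 0.2967, γ^t·E[r] = 0.157690, running G = 1.524200
t=7: π = [0.2527, 0.3407, 0.4066], E[r] = 0.2967, γ^t·E[r] = 0.141901, running G = 1.666102
t=8: π = [0.2527, 0.3407, 0.4066], E[r] = 0.2967, γ^t·E[r] = 0.127724, running G = 1.793826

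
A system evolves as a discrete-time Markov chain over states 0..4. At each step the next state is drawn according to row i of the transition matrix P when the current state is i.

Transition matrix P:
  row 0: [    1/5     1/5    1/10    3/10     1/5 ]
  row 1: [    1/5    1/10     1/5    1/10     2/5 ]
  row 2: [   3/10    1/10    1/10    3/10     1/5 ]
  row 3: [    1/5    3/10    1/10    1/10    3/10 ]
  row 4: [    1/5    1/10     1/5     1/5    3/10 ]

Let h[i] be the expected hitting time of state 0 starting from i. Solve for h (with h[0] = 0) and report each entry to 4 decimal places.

First-step conditioning: h[0] = 0; for i ≠ 0, h[i] = 1 + Σ_k P[i][k]·h[k].
  h[1] = 1 + 1/10·h[1] + 1/5·h[2] + 1/10·h[3] + 2/5·h[4]
  h[2] = 1 + 1/10·h[1] + 1/10·h[2] + 3/10·h[3] + 1/5·h[4]
  h[3] = 1 + 3/10·h[1] + 1/10·h[2] + 1/10·h[3] + 3/10·h[4]
  h[4] = 1 + 1/10·h[1] + 1/5·h[2] + 1/5·h[3] + 3/10·h[4]
Solving the 4×4 linear system over states ≠ 0 gives exactly h = [0, 12410/2689, 11300/2689, 12520/2689, 12420/2689] (h[0] = 0 is the target).

h = [0.0000, 4.6151, 4.2023, 4.6560, 4.6188]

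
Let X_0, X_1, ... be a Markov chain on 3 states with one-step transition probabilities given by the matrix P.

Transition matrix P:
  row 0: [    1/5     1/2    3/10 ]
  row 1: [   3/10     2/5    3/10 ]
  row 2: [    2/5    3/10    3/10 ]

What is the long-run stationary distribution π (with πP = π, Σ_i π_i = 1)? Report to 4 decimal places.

π = [0.3000, 0.4000, 0.3000]

Balance equations π_j = Σ_i π_i·P[i][j]:
  π_0 = 1/5·π_0 + 3/10·π_1 + 2/5·π_2
  π_1 = 1/2·π_0 + 2/5·π_1 + 3/10·π_2
  normalize: π_0 + π_1 + π_2 = 1
Solving the linear system gives exactly π = [3/10, 2/5, 3/10].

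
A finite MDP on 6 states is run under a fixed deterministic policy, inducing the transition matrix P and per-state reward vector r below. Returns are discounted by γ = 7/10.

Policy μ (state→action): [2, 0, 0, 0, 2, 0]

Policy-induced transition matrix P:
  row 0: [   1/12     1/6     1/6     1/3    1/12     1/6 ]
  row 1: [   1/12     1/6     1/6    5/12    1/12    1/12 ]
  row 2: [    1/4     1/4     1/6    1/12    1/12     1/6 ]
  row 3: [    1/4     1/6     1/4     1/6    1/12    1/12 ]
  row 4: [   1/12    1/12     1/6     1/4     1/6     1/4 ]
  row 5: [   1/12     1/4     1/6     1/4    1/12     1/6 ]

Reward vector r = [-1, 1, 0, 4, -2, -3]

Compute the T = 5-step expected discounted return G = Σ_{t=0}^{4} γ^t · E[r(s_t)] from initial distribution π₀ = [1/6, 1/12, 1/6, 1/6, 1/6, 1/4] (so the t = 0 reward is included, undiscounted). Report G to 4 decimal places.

G = 0.1578

t=0: π = [0.1667, 0.0833, 0.1667, 0.1667, 0.1667, 0.2500], E[r] = -0.5000, γ^t·E[r] = -0.500000, running G = -0.500000
t=1: π = [0.1389, 0.1875, 0.1806, 0.2361, 0.0972, 0.1597], E[r] = 0.3194, γ^t·E[r] = 0.223611, running G = -0.276389
t=2: π = [0.1528, 0.1869, 0.1863, 0.2431, 0.0914, 0.1395], E[r] = 0.4051, γ^t·E[r] = 0.198495, running G = -0.077894
t=3: π = [0.1549, 0.1862, 0.1869, 0.2426, 0.0910, 0.1385], E[r] = 0.4043, γ^t·E[r] = 0.138682, running G = 0.060789
t=4: π = [0.1549, 0.1862, 0.1869, 0.2426, 0.0909, 0.1385], E[r] = 0.4042, γ^t·E[r] = 0.097050, running G = 0.157839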